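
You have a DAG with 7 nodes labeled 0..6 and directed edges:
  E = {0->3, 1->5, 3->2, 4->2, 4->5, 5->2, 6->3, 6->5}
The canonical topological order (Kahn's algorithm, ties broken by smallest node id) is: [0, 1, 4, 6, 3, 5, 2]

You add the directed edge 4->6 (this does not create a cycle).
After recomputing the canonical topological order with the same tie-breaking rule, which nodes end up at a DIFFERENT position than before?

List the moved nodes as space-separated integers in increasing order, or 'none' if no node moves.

Answer: none

Derivation:
Old toposort: [0, 1, 4, 6, 3, 5, 2]
Added edge 4->6
Recompute Kahn (smallest-id tiebreak):
  initial in-degrees: [0, 0, 3, 2, 0, 3, 1]
  ready (indeg=0): [0, 1, 4]
  pop 0: indeg[3]->1 | ready=[1, 4] | order so far=[0]
  pop 1: indeg[5]->2 | ready=[4] | order so far=[0, 1]
  pop 4: indeg[2]->2; indeg[5]->1; indeg[6]->0 | ready=[6] | order so far=[0, 1, 4]
  pop 6: indeg[3]->0; indeg[5]->0 | ready=[3, 5] | order so far=[0, 1, 4, 6]
  pop 3: indeg[2]->1 | ready=[5] | order so far=[0, 1, 4, 6, 3]
  pop 5: indeg[2]->0 | ready=[2] | order so far=[0, 1, 4, 6, 3, 5]
  pop 2: no out-edges | ready=[] | order so far=[0, 1, 4, 6, 3, 5, 2]
New canonical toposort: [0, 1, 4, 6, 3, 5, 2]
Compare positions:
  Node 0: index 0 -> 0 (same)
  Node 1: index 1 -> 1 (same)
  Node 2: index 6 -> 6 (same)
  Node 3: index 4 -> 4 (same)
  Node 4: index 2 -> 2 (same)
  Node 5: index 5 -> 5 (same)
  Node 6: index 3 -> 3 (same)
Nodes that changed position: none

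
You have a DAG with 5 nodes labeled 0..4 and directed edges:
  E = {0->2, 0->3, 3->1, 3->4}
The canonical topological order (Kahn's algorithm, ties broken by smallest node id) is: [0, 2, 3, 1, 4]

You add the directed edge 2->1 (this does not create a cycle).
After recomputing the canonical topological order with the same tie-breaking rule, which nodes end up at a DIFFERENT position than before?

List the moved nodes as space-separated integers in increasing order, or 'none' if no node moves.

Answer: none

Derivation:
Old toposort: [0, 2, 3, 1, 4]
Added edge 2->1
Recompute Kahn (smallest-id tiebreak):
  initial in-degrees: [0, 2, 1, 1, 1]
  ready (indeg=0): [0]
  pop 0: indeg[2]->0; indeg[3]->0 | ready=[2, 3] | order so far=[0]
  pop 2: indeg[1]->1 | ready=[3] | order so far=[0, 2]
  pop 3: indeg[1]->0; indeg[4]->0 | ready=[1, 4] | order so far=[0, 2, 3]
  pop 1: no out-edges | ready=[4] | order so far=[0, 2, 3, 1]
  pop 4: no out-edges | ready=[] | order so far=[0, 2, 3, 1, 4]
New canonical toposort: [0, 2, 3, 1, 4]
Compare positions:
  Node 0: index 0 -> 0 (same)
  Node 1: index 3 -> 3 (same)
  Node 2: index 1 -> 1 (same)
  Node 3: index 2 -> 2 (same)
  Node 4: index 4 -> 4 (same)
Nodes that changed position: none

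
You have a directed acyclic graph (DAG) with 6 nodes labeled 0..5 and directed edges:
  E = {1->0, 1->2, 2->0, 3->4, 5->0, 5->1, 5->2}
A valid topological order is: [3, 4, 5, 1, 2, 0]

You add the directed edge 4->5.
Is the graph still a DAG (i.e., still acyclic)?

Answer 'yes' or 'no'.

Answer: yes

Derivation:
Given toposort: [3, 4, 5, 1, 2, 0]
Position of 4: index 1; position of 5: index 2
New edge 4->5: forward
Forward edge: respects the existing order. Still a DAG, same toposort still valid.
Still a DAG? yes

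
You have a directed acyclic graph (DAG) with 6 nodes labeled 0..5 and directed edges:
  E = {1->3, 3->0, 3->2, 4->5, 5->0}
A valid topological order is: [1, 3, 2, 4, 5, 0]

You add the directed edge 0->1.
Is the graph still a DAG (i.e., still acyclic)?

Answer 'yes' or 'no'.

Answer: no

Derivation:
Given toposort: [1, 3, 2, 4, 5, 0]
Position of 0: index 5; position of 1: index 0
New edge 0->1: backward (u after v in old order)
Backward edge: old toposort is now invalid. Check if this creates a cycle.
Does 1 already reach 0? Reachable from 1: [0, 1, 2, 3]. YES -> cycle!
Still a DAG? no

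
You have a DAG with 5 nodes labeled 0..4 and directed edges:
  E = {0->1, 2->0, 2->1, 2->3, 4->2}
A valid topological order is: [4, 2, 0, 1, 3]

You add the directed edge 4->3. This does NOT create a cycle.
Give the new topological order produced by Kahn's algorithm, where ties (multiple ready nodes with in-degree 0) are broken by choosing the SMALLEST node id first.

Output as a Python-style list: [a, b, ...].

Old toposort: [4, 2, 0, 1, 3]
Added edge: 4->3
Position of 4 (0) < position of 3 (4). Old order still valid.
Run Kahn's algorithm (break ties by smallest node id):
  initial in-degrees: [1, 2, 1, 2, 0]
  ready (indeg=0): [4]
  pop 4: indeg[2]->0; indeg[3]->1 | ready=[2] | order so far=[4]
  pop 2: indeg[0]->0; indeg[1]->1; indeg[3]->0 | ready=[0, 3] | order so far=[4, 2]
  pop 0: indeg[1]->0 | ready=[1, 3] | order so far=[4, 2, 0]
  pop 1: no out-edges | ready=[3] | order so far=[4, 2, 0, 1]
  pop 3: no out-edges | ready=[] | order so far=[4, 2, 0, 1, 3]
  Result: [4, 2, 0, 1, 3]

Answer: [4, 2, 0, 1, 3]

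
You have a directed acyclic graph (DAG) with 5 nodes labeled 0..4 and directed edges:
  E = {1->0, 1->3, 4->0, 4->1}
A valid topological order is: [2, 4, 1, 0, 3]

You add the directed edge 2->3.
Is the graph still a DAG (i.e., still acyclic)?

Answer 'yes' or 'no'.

Given toposort: [2, 4, 1, 0, 3]
Position of 2: index 0; position of 3: index 4
New edge 2->3: forward
Forward edge: respects the existing order. Still a DAG, same toposort still valid.
Still a DAG? yes

Answer: yes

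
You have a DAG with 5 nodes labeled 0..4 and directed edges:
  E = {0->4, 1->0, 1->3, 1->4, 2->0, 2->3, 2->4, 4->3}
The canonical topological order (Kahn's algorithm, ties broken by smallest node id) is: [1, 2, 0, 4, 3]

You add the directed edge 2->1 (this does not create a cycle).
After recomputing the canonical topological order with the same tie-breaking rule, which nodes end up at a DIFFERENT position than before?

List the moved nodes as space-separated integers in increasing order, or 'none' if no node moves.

Old toposort: [1, 2, 0, 4, 3]
Added edge 2->1
Recompute Kahn (smallest-id tiebreak):
  initial in-degrees: [2, 1, 0, 3, 3]
  ready (indeg=0): [2]
  pop 2: indeg[0]->1; indeg[1]->0; indeg[3]->2; indeg[4]->2 | ready=[1] | order so far=[2]
  pop 1: indeg[0]->0; indeg[3]->1; indeg[4]->1 | ready=[0] | order so far=[2, 1]
  pop 0: indeg[4]->0 | ready=[4] | order so far=[2, 1, 0]
  pop 4: indeg[3]->0 | ready=[3] | order so far=[2, 1, 0, 4]
  pop 3: no out-edges | ready=[] | order so far=[2, 1, 0, 4, 3]
New canonical toposort: [2, 1, 0, 4, 3]
Compare positions:
  Node 0: index 2 -> 2 (same)
  Node 1: index 0 -> 1 (moved)
  Node 2: index 1 -> 0 (moved)
  Node 3: index 4 -> 4 (same)
  Node 4: index 3 -> 3 (same)
Nodes that changed position: 1 2

Answer: 1 2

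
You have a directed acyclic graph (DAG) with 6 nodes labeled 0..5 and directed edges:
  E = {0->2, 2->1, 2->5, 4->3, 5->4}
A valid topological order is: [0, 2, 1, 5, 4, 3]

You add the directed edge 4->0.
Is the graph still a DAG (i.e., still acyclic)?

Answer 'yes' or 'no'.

Answer: no

Derivation:
Given toposort: [0, 2, 1, 5, 4, 3]
Position of 4: index 4; position of 0: index 0
New edge 4->0: backward (u after v in old order)
Backward edge: old toposort is now invalid. Check if this creates a cycle.
Does 0 already reach 4? Reachable from 0: [0, 1, 2, 3, 4, 5]. YES -> cycle!
Still a DAG? no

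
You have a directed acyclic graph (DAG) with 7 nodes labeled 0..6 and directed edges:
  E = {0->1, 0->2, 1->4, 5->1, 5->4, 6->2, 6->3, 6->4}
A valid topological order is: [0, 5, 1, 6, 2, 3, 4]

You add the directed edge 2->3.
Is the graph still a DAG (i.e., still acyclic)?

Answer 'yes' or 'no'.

Given toposort: [0, 5, 1, 6, 2, 3, 4]
Position of 2: index 4; position of 3: index 5
New edge 2->3: forward
Forward edge: respects the existing order. Still a DAG, same toposort still valid.
Still a DAG? yes

Answer: yes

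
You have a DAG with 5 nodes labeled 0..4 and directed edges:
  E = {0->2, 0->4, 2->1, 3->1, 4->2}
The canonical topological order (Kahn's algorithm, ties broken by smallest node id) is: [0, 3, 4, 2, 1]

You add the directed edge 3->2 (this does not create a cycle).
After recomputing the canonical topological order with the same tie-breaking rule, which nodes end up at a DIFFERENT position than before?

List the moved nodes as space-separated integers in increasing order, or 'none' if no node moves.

Answer: none

Derivation:
Old toposort: [0, 3, 4, 2, 1]
Added edge 3->2
Recompute Kahn (smallest-id tiebreak):
  initial in-degrees: [0, 2, 3, 0, 1]
  ready (indeg=0): [0, 3]
  pop 0: indeg[2]->2; indeg[4]->0 | ready=[3, 4] | order so far=[0]
  pop 3: indeg[1]->1; indeg[2]->1 | ready=[4] | order so far=[0, 3]
  pop 4: indeg[2]->0 | ready=[2] | order so far=[0, 3, 4]
  pop 2: indeg[1]->0 | ready=[1] | order so far=[0, 3, 4, 2]
  pop 1: no out-edges | ready=[] | order so far=[0, 3, 4, 2, 1]
New canonical toposort: [0, 3, 4, 2, 1]
Compare positions:
  Node 0: index 0 -> 0 (same)
  Node 1: index 4 -> 4 (same)
  Node 2: index 3 -> 3 (same)
  Node 3: index 1 -> 1 (same)
  Node 4: index 2 -> 2 (same)
Nodes that changed position: none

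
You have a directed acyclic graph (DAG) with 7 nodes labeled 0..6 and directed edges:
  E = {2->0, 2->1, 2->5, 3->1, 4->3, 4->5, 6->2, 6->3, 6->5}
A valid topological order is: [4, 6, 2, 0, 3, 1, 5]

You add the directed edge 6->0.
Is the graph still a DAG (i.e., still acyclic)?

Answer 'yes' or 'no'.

Given toposort: [4, 6, 2, 0, 3, 1, 5]
Position of 6: index 1; position of 0: index 3
New edge 6->0: forward
Forward edge: respects the existing order. Still a DAG, same toposort still valid.
Still a DAG? yes

Answer: yes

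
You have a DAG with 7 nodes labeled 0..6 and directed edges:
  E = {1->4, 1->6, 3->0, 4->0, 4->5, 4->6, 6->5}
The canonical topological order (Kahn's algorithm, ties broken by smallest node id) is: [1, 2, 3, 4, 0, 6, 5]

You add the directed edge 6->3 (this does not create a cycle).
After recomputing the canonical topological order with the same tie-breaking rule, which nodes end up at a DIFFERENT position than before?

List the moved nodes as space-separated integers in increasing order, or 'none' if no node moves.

Old toposort: [1, 2, 3, 4, 0, 6, 5]
Added edge 6->3
Recompute Kahn (smallest-id tiebreak):
  initial in-degrees: [2, 0, 0, 1, 1, 2, 2]
  ready (indeg=0): [1, 2]
  pop 1: indeg[4]->0; indeg[6]->1 | ready=[2, 4] | order so far=[1]
  pop 2: no out-edges | ready=[4] | order so far=[1, 2]
  pop 4: indeg[0]->1; indeg[5]->1; indeg[6]->0 | ready=[6] | order so far=[1, 2, 4]
  pop 6: indeg[3]->0; indeg[5]->0 | ready=[3, 5] | order so far=[1, 2, 4, 6]
  pop 3: indeg[0]->0 | ready=[0, 5] | order so far=[1, 2, 4, 6, 3]
  pop 0: no out-edges | ready=[5] | order so far=[1, 2, 4, 6, 3, 0]
  pop 5: no out-edges | ready=[] | order so far=[1, 2, 4, 6, 3, 0, 5]
New canonical toposort: [1, 2, 4, 6, 3, 0, 5]
Compare positions:
  Node 0: index 4 -> 5 (moved)
  Node 1: index 0 -> 0 (same)
  Node 2: index 1 -> 1 (same)
  Node 3: index 2 -> 4 (moved)
  Node 4: index 3 -> 2 (moved)
  Node 5: index 6 -> 6 (same)
  Node 6: index 5 -> 3 (moved)
Nodes that changed position: 0 3 4 6

Answer: 0 3 4 6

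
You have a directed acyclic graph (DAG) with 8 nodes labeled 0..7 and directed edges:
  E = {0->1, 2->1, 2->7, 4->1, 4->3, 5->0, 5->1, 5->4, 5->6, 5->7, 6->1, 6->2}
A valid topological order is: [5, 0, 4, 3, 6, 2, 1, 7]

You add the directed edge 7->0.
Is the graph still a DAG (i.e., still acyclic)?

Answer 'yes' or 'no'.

Answer: yes

Derivation:
Given toposort: [5, 0, 4, 3, 6, 2, 1, 7]
Position of 7: index 7; position of 0: index 1
New edge 7->0: backward (u after v in old order)
Backward edge: old toposort is now invalid. Check if this creates a cycle.
Does 0 already reach 7? Reachable from 0: [0, 1]. NO -> still a DAG (reorder needed).
Still a DAG? yes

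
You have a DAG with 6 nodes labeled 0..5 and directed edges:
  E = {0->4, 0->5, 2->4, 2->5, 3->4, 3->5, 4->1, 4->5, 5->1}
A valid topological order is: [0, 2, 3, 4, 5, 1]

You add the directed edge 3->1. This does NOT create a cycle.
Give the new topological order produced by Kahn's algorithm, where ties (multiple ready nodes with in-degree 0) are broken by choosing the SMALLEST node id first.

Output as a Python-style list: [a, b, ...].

Answer: [0, 2, 3, 4, 5, 1]

Derivation:
Old toposort: [0, 2, 3, 4, 5, 1]
Added edge: 3->1
Position of 3 (2) < position of 1 (5). Old order still valid.
Run Kahn's algorithm (break ties by smallest node id):
  initial in-degrees: [0, 3, 0, 0, 3, 4]
  ready (indeg=0): [0, 2, 3]
  pop 0: indeg[4]->2; indeg[5]->3 | ready=[2, 3] | order so far=[0]
  pop 2: indeg[4]->1; indeg[5]->2 | ready=[3] | order so far=[0, 2]
  pop 3: indeg[1]->2; indeg[4]->0; indeg[5]->1 | ready=[4] | order so far=[0, 2, 3]
  pop 4: indeg[1]->1; indeg[5]->0 | ready=[5] | order so far=[0, 2, 3, 4]
  pop 5: indeg[1]->0 | ready=[1] | order so far=[0, 2, 3, 4, 5]
  pop 1: no out-edges | ready=[] | order so far=[0, 2, 3, 4, 5, 1]
  Result: [0, 2, 3, 4, 5, 1]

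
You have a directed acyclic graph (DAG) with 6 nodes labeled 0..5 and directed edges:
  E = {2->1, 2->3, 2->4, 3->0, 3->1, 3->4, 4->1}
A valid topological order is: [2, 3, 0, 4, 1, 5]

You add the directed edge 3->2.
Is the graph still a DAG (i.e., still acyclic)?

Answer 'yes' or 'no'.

Given toposort: [2, 3, 0, 4, 1, 5]
Position of 3: index 1; position of 2: index 0
New edge 3->2: backward (u after v in old order)
Backward edge: old toposort is now invalid. Check if this creates a cycle.
Does 2 already reach 3? Reachable from 2: [0, 1, 2, 3, 4]. YES -> cycle!
Still a DAG? no

Answer: no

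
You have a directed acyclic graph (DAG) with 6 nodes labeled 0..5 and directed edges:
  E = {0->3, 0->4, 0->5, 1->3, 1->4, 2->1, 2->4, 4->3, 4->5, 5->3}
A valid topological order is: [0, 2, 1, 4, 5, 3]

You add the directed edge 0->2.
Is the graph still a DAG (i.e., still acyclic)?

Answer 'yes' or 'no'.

Answer: yes

Derivation:
Given toposort: [0, 2, 1, 4, 5, 3]
Position of 0: index 0; position of 2: index 1
New edge 0->2: forward
Forward edge: respects the existing order. Still a DAG, same toposort still valid.
Still a DAG? yes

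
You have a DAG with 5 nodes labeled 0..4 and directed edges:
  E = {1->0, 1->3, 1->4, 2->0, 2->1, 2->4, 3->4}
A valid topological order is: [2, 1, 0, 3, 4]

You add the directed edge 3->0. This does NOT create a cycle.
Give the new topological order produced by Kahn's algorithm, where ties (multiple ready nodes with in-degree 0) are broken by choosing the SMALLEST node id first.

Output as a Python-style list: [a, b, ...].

Old toposort: [2, 1, 0, 3, 4]
Added edge: 3->0
Position of 3 (3) > position of 0 (2). Must reorder: 3 must now come before 0.
Run Kahn's algorithm (break ties by smallest node id):
  initial in-degrees: [3, 1, 0, 1, 3]
  ready (indeg=0): [2]
  pop 2: indeg[0]->2; indeg[1]->0; indeg[4]->2 | ready=[1] | order so far=[2]
  pop 1: indeg[0]->1; indeg[3]->0; indeg[4]->1 | ready=[3] | order so far=[2, 1]
  pop 3: indeg[0]->0; indeg[4]->0 | ready=[0, 4] | order so far=[2, 1, 3]
  pop 0: no out-edges | ready=[4] | order so far=[2, 1, 3, 0]
  pop 4: no out-edges | ready=[] | order so far=[2, 1, 3, 0, 4]
  Result: [2, 1, 3, 0, 4]

Answer: [2, 1, 3, 0, 4]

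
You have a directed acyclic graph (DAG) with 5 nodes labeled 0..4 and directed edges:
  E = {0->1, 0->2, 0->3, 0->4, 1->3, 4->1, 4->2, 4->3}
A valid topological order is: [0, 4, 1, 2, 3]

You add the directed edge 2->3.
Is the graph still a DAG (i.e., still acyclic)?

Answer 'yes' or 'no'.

Given toposort: [0, 4, 1, 2, 3]
Position of 2: index 3; position of 3: index 4
New edge 2->3: forward
Forward edge: respects the existing order. Still a DAG, same toposort still valid.
Still a DAG? yes

Answer: yes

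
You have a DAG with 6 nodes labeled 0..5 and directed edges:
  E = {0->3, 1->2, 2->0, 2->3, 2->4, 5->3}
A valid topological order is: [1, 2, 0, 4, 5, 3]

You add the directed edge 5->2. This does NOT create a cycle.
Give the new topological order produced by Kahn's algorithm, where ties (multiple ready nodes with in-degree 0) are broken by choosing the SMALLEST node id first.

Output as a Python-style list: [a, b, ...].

Old toposort: [1, 2, 0, 4, 5, 3]
Added edge: 5->2
Position of 5 (4) > position of 2 (1). Must reorder: 5 must now come before 2.
Run Kahn's algorithm (break ties by smallest node id):
  initial in-degrees: [1, 0, 2, 3, 1, 0]
  ready (indeg=0): [1, 5]
  pop 1: indeg[2]->1 | ready=[5] | order so far=[1]
  pop 5: indeg[2]->0; indeg[3]->2 | ready=[2] | order so far=[1, 5]
  pop 2: indeg[0]->0; indeg[3]->1; indeg[4]->0 | ready=[0, 4] | order so far=[1, 5, 2]
  pop 0: indeg[3]->0 | ready=[3, 4] | order so far=[1, 5, 2, 0]
  pop 3: no out-edges | ready=[4] | order so far=[1, 5, 2, 0, 3]
  pop 4: no out-edges | ready=[] | order so far=[1, 5, 2, 0, 3, 4]
  Result: [1, 5, 2, 0, 3, 4]

Answer: [1, 5, 2, 0, 3, 4]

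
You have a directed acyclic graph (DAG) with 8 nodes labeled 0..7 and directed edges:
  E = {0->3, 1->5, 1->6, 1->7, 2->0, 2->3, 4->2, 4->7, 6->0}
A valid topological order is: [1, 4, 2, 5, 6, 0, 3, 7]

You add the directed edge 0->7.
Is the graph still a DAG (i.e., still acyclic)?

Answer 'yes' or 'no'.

Answer: yes

Derivation:
Given toposort: [1, 4, 2, 5, 6, 0, 3, 7]
Position of 0: index 5; position of 7: index 7
New edge 0->7: forward
Forward edge: respects the existing order. Still a DAG, same toposort still valid.
Still a DAG? yes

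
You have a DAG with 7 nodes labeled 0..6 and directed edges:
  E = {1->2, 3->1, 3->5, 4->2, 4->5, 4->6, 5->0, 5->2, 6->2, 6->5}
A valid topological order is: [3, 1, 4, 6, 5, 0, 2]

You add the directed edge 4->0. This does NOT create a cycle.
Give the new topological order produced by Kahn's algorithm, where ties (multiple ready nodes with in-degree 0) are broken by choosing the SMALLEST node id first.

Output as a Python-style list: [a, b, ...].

Answer: [3, 1, 4, 6, 5, 0, 2]

Derivation:
Old toposort: [3, 1, 4, 6, 5, 0, 2]
Added edge: 4->0
Position of 4 (2) < position of 0 (5). Old order still valid.
Run Kahn's algorithm (break ties by smallest node id):
  initial in-degrees: [2, 1, 4, 0, 0, 3, 1]
  ready (indeg=0): [3, 4]
  pop 3: indeg[1]->0; indeg[5]->2 | ready=[1, 4] | order so far=[3]
  pop 1: indeg[2]->3 | ready=[4] | order so far=[3, 1]
  pop 4: indeg[0]->1; indeg[2]->2; indeg[5]->1; indeg[6]->0 | ready=[6] | order so far=[3, 1, 4]
  pop 6: indeg[2]->1; indeg[5]->0 | ready=[5] | order so far=[3, 1, 4, 6]
  pop 5: indeg[0]->0; indeg[2]->0 | ready=[0, 2] | order so far=[3, 1, 4, 6, 5]
  pop 0: no out-edges | ready=[2] | order so far=[3, 1, 4, 6, 5, 0]
  pop 2: no out-edges | ready=[] | order so far=[3, 1, 4, 6, 5, 0, 2]
  Result: [3, 1, 4, 6, 5, 0, 2]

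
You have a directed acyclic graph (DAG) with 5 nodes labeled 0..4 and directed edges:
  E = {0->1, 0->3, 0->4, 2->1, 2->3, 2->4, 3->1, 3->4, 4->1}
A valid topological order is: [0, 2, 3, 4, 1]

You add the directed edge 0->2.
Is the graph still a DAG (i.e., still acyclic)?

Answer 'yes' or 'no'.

Answer: yes

Derivation:
Given toposort: [0, 2, 3, 4, 1]
Position of 0: index 0; position of 2: index 1
New edge 0->2: forward
Forward edge: respects the existing order. Still a DAG, same toposort still valid.
Still a DAG? yes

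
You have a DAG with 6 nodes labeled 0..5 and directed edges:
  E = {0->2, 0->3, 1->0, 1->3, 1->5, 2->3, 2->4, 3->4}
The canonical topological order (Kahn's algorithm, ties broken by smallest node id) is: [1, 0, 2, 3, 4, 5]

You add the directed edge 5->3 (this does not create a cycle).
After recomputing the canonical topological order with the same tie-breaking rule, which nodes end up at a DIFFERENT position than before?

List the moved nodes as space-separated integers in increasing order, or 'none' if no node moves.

Answer: 3 4 5

Derivation:
Old toposort: [1, 0, 2, 3, 4, 5]
Added edge 5->3
Recompute Kahn (smallest-id tiebreak):
  initial in-degrees: [1, 0, 1, 4, 2, 1]
  ready (indeg=0): [1]
  pop 1: indeg[0]->0; indeg[3]->3; indeg[5]->0 | ready=[0, 5] | order so far=[1]
  pop 0: indeg[2]->0; indeg[3]->2 | ready=[2, 5] | order so far=[1, 0]
  pop 2: indeg[3]->1; indeg[4]->1 | ready=[5] | order so far=[1, 0, 2]
  pop 5: indeg[3]->0 | ready=[3] | order so far=[1, 0, 2, 5]
  pop 3: indeg[4]->0 | ready=[4] | order so far=[1, 0, 2, 5, 3]
  pop 4: no out-edges | ready=[] | order so far=[1, 0, 2, 5, 3, 4]
New canonical toposort: [1, 0, 2, 5, 3, 4]
Compare positions:
  Node 0: index 1 -> 1 (same)
  Node 1: index 0 -> 0 (same)
  Node 2: index 2 -> 2 (same)
  Node 3: index 3 -> 4 (moved)
  Node 4: index 4 -> 5 (moved)
  Node 5: index 5 -> 3 (moved)
Nodes that changed position: 3 4 5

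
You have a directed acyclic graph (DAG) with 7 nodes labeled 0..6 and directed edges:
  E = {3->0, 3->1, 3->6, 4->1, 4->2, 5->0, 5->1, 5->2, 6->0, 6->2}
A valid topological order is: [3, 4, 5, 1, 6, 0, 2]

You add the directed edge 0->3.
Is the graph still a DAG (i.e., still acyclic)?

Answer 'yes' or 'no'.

Answer: no

Derivation:
Given toposort: [3, 4, 5, 1, 6, 0, 2]
Position of 0: index 5; position of 3: index 0
New edge 0->3: backward (u after v in old order)
Backward edge: old toposort is now invalid. Check if this creates a cycle.
Does 3 already reach 0? Reachable from 3: [0, 1, 2, 3, 6]. YES -> cycle!
Still a DAG? no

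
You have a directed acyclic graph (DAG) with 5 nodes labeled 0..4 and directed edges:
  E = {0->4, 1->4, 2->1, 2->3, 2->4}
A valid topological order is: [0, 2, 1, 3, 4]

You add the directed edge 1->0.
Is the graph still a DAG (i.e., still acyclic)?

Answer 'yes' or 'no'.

Answer: yes

Derivation:
Given toposort: [0, 2, 1, 3, 4]
Position of 1: index 2; position of 0: index 0
New edge 1->0: backward (u after v in old order)
Backward edge: old toposort is now invalid. Check if this creates a cycle.
Does 0 already reach 1? Reachable from 0: [0, 4]. NO -> still a DAG (reorder needed).
Still a DAG? yes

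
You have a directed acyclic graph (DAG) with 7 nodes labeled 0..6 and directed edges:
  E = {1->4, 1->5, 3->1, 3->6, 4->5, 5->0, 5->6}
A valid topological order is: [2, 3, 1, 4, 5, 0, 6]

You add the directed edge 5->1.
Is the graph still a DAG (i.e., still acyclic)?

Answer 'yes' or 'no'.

Given toposort: [2, 3, 1, 4, 5, 0, 6]
Position of 5: index 4; position of 1: index 2
New edge 5->1: backward (u after v in old order)
Backward edge: old toposort is now invalid. Check if this creates a cycle.
Does 1 already reach 5? Reachable from 1: [0, 1, 4, 5, 6]. YES -> cycle!
Still a DAG? no

Answer: no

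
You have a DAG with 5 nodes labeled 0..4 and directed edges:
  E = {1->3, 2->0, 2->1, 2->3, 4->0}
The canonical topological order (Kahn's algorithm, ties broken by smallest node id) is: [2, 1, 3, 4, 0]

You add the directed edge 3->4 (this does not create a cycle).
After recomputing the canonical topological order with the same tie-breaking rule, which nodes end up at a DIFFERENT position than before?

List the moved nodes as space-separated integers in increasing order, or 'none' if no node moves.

Old toposort: [2, 1, 3, 4, 0]
Added edge 3->4
Recompute Kahn (smallest-id tiebreak):
  initial in-degrees: [2, 1, 0, 2, 1]
  ready (indeg=0): [2]
  pop 2: indeg[0]->1; indeg[1]->0; indeg[3]->1 | ready=[1] | order so far=[2]
  pop 1: indeg[3]->0 | ready=[3] | order so far=[2, 1]
  pop 3: indeg[4]->0 | ready=[4] | order so far=[2, 1, 3]
  pop 4: indeg[0]->0 | ready=[0] | order so far=[2, 1, 3, 4]
  pop 0: no out-edges | ready=[] | order so far=[2, 1, 3, 4, 0]
New canonical toposort: [2, 1, 3, 4, 0]
Compare positions:
  Node 0: index 4 -> 4 (same)
  Node 1: index 1 -> 1 (same)
  Node 2: index 0 -> 0 (same)
  Node 3: index 2 -> 2 (same)
  Node 4: index 3 -> 3 (same)
Nodes that changed position: none

Answer: none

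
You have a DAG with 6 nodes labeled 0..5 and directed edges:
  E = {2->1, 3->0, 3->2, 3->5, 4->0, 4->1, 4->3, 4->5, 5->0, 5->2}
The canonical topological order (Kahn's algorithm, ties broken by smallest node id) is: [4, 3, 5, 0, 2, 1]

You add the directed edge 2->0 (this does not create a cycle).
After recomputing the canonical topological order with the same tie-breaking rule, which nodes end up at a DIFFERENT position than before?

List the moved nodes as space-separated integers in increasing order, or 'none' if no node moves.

Old toposort: [4, 3, 5, 0, 2, 1]
Added edge 2->0
Recompute Kahn (smallest-id tiebreak):
  initial in-degrees: [4, 2, 2, 1, 0, 2]
  ready (indeg=0): [4]
  pop 4: indeg[0]->3; indeg[1]->1; indeg[3]->0; indeg[5]->1 | ready=[3] | order so far=[4]
  pop 3: indeg[0]->2; indeg[2]->1; indeg[5]->0 | ready=[5] | order so far=[4, 3]
  pop 5: indeg[0]->1; indeg[2]->0 | ready=[2] | order so far=[4, 3, 5]
  pop 2: indeg[0]->0; indeg[1]->0 | ready=[0, 1] | order so far=[4, 3, 5, 2]
  pop 0: no out-edges | ready=[1] | order so far=[4, 3, 5, 2, 0]
  pop 1: no out-edges | ready=[] | order so far=[4, 3, 5, 2, 0, 1]
New canonical toposort: [4, 3, 5, 2, 0, 1]
Compare positions:
  Node 0: index 3 -> 4 (moved)
  Node 1: index 5 -> 5 (same)
  Node 2: index 4 -> 3 (moved)
  Node 3: index 1 -> 1 (same)
  Node 4: index 0 -> 0 (same)
  Node 5: index 2 -> 2 (same)
Nodes that changed position: 0 2

Answer: 0 2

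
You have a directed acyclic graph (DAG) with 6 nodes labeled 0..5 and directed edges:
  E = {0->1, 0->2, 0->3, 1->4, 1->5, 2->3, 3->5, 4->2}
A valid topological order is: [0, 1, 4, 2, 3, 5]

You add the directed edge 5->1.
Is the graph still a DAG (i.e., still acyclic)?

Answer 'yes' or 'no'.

Answer: no

Derivation:
Given toposort: [0, 1, 4, 2, 3, 5]
Position of 5: index 5; position of 1: index 1
New edge 5->1: backward (u after v in old order)
Backward edge: old toposort is now invalid. Check if this creates a cycle.
Does 1 already reach 5? Reachable from 1: [1, 2, 3, 4, 5]. YES -> cycle!
Still a DAG? no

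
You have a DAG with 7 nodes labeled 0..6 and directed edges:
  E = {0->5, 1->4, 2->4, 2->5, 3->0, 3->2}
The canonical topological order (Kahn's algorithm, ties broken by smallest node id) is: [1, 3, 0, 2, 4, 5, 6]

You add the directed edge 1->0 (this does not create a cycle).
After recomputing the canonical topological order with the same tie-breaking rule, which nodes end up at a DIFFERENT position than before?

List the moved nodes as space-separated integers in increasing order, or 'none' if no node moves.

Answer: none

Derivation:
Old toposort: [1, 3, 0, 2, 4, 5, 6]
Added edge 1->0
Recompute Kahn (smallest-id tiebreak):
  initial in-degrees: [2, 0, 1, 0, 2, 2, 0]
  ready (indeg=0): [1, 3, 6]
  pop 1: indeg[0]->1; indeg[4]->1 | ready=[3, 6] | order so far=[1]
  pop 3: indeg[0]->0; indeg[2]->0 | ready=[0, 2, 6] | order so far=[1, 3]
  pop 0: indeg[5]->1 | ready=[2, 6] | order so far=[1, 3, 0]
  pop 2: indeg[4]->0; indeg[5]->0 | ready=[4, 5, 6] | order so far=[1, 3, 0, 2]
  pop 4: no out-edges | ready=[5, 6] | order so far=[1, 3, 0, 2, 4]
  pop 5: no out-edges | ready=[6] | order so far=[1, 3, 0, 2, 4, 5]
  pop 6: no out-edges | ready=[] | order so far=[1, 3, 0, 2, 4, 5, 6]
New canonical toposort: [1, 3, 0, 2, 4, 5, 6]
Compare positions:
  Node 0: index 2 -> 2 (same)
  Node 1: index 0 -> 0 (same)
  Node 2: index 3 -> 3 (same)
  Node 3: index 1 -> 1 (same)
  Node 4: index 4 -> 4 (same)
  Node 5: index 5 -> 5 (same)
  Node 6: index 6 -> 6 (same)
Nodes that changed position: none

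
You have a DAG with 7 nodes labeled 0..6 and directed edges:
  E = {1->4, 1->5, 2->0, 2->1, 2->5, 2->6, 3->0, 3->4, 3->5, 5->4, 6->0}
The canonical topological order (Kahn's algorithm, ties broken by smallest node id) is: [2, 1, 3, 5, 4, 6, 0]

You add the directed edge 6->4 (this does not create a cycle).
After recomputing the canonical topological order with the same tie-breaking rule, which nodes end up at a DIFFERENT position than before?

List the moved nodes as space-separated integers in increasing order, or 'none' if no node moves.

Answer: 0 4 6

Derivation:
Old toposort: [2, 1, 3, 5, 4, 6, 0]
Added edge 6->4
Recompute Kahn (smallest-id tiebreak):
  initial in-degrees: [3, 1, 0, 0, 4, 3, 1]
  ready (indeg=0): [2, 3]
  pop 2: indeg[0]->2; indeg[1]->0; indeg[5]->2; indeg[6]->0 | ready=[1, 3, 6] | order so far=[2]
  pop 1: indeg[4]->3; indeg[5]->1 | ready=[3, 6] | order so far=[2, 1]
  pop 3: indeg[0]->1; indeg[4]->2; indeg[5]->0 | ready=[5, 6] | order so far=[2, 1, 3]
  pop 5: indeg[4]->1 | ready=[6] | order so far=[2, 1, 3, 5]
  pop 6: indeg[0]->0; indeg[4]->0 | ready=[0, 4] | order so far=[2, 1, 3, 5, 6]
  pop 0: no out-edges | ready=[4] | order so far=[2, 1, 3, 5, 6, 0]
  pop 4: no out-edges | ready=[] | order so far=[2, 1, 3, 5, 6, 0, 4]
New canonical toposort: [2, 1, 3, 5, 6, 0, 4]
Compare positions:
  Node 0: index 6 -> 5 (moved)
  Node 1: index 1 -> 1 (same)
  Node 2: index 0 -> 0 (same)
  Node 3: index 2 -> 2 (same)
  Node 4: index 4 -> 6 (moved)
  Node 5: index 3 -> 3 (same)
  Node 6: index 5 -> 4 (moved)
Nodes that changed position: 0 4 6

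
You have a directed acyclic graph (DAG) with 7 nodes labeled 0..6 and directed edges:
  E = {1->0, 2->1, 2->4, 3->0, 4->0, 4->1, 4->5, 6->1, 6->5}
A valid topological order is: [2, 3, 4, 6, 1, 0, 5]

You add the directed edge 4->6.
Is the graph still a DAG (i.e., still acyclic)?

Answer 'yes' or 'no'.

Given toposort: [2, 3, 4, 6, 1, 0, 5]
Position of 4: index 2; position of 6: index 3
New edge 4->6: forward
Forward edge: respects the existing order. Still a DAG, same toposort still valid.
Still a DAG? yes

Answer: yes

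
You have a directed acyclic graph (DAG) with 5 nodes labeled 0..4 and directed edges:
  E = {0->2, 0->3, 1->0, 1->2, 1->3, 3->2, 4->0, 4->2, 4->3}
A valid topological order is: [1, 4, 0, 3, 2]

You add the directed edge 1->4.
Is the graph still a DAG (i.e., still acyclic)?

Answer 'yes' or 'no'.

Answer: yes

Derivation:
Given toposort: [1, 4, 0, 3, 2]
Position of 1: index 0; position of 4: index 1
New edge 1->4: forward
Forward edge: respects the existing order. Still a DAG, same toposort still valid.
Still a DAG? yes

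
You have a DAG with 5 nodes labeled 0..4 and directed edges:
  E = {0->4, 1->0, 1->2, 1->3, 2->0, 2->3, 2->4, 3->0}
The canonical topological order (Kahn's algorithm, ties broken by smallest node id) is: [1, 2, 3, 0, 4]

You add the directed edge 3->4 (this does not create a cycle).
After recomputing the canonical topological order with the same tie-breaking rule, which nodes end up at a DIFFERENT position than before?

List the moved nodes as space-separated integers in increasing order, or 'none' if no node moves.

Old toposort: [1, 2, 3, 0, 4]
Added edge 3->4
Recompute Kahn (smallest-id tiebreak):
  initial in-degrees: [3, 0, 1, 2, 3]
  ready (indeg=0): [1]
  pop 1: indeg[0]->2; indeg[2]->0; indeg[3]->1 | ready=[2] | order so far=[1]
  pop 2: indeg[0]->1; indeg[3]->0; indeg[4]->2 | ready=[3] | order so far=[1, 2]
  pop 3: indeg[0]->0; indeg[4]->1 | ready=[0] | order so far=[1, 2, 3]
  pop 0: indeg[4]->0 | ready=[4] | order so far=[1, 2, 3, 0]
  pop 4: no out-edges | ready=[] | order so far=[1, 2, 3, 0, 4]
New canonical toposort: [1, 2, 3, 0, 4]
Compare positions:
  Node 0: index 3 -> 3 (same)
  Node 1: index 0 -> 0 (same)
  Node 2: index 1 -> 1 (same)
  Node 3: index 2 -> 2 (same)
  Node 4: index 4 -> 4 (same)
Nodes that changed position: none

Answer: none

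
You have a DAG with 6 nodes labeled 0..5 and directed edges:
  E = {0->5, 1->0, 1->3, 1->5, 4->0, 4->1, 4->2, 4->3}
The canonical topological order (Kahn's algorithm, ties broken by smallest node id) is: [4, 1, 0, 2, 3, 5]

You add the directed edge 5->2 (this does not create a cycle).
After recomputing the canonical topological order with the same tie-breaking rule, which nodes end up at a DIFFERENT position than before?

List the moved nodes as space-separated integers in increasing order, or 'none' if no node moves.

Answer: 2 3 5

Derivation:
Old toposort: [4, 1, 0, 2, 3, 5]
Added edge 5->2
Recompute Kahn (smallest-id tiebreak):
  initial in-degrees: [2, 1, 2, 2, 0, 2]
  ready (indeg=0): [4]
  pop 4: indeg[0]->1; indeg[1]->0; indeg[2]->1; indeg[3]->1 | ready=[1] | order so far=[4]
  pop 1: indeg[0]->0; indeg[3]->0; indeg[5]->1 | ready=[0, 3] | order so far=[4, 1]
  pop 0: indeg[5]->0 | ready=[3, 5] | order so far=[4, 1, 0]
  pop 3: no out-edges | ready=[5] | order so far=[4, 1, 0, 3]
  pop 5: indeg[2]->0 | ready=[2] | order so far=[4, 1, 0, 3, 5]
  pop 2: no out-edges | ready=[] | order so far=[4, 1, 0, 3, 5, 2]
New canonical toposort: [4, 1, 0, 3, 5, 2]
Compare positions:
  Node 0: index 2 -> 2 (same)
  Node 1: index 1 -> 1 (same)
  Node 2: index 3 -> 5 (moved)
  Node 3: index 4 -> 3 (moved)
  Node 4: index 0 -> 0 (same)
  Node 5: index 5 -> 4 (moved)
Nodes that changed position: 2 3 5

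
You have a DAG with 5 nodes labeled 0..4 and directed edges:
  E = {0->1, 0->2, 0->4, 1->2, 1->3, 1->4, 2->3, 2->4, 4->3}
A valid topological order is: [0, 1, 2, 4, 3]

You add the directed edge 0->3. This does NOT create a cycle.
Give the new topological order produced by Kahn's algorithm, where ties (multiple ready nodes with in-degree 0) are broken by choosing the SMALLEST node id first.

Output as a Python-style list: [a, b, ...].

Answer: [0, 1, 2, 4, 3]

Derivation:
Old toposort: [0, 1, 2, 4, 3]
Added edge: 0->3
Position of 0 (0) < position of 3 (4). Old order still valid.
Run Kahn's algorithm (break ties by smallest node id):
  initial in-degrees: [0, 1, 2, 4, 3]
  ready (indeg=0): [0]
  pop 0: indeg[1]->0; indeg[2]->1; indeg[3]->3; indeg[4]->2 | ready=[1] | order so far=[0]
  pop 1: indeg[2]->0; indeg[3]->2; indeg[4]->1 | ready=[2] | order so far=[0, 1]
  pop 2: indeg[3]->1; indeg[4]->0 | ready=[4] | order so far=[0, 1, 2]
  pop 4: indeg[3]->0 | ready=[3] | order so far=[0, 1, 2, 4]
  pop 3: no out-edges | ready=[] | order so far=[0, 1, 2, 4, 3]
  Result: [0, 1, 2, 4, 3]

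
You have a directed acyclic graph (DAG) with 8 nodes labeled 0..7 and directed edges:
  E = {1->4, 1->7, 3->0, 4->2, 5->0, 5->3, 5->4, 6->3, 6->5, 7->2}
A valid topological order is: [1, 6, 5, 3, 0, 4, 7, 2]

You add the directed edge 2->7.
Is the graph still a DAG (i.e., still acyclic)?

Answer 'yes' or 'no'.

Given toposort: [1, 6, 5, 3, 0, 4, 7, 2]
Position of 2: index 7; position of 7: index 6
New edge 2->7: backward (u after v in old order)
Backward edge: old toposort is now invalid. Check if this creates a cycle.
Does 7 already reach 2? Reachable from 7: [2, 7]. YES -> cycle!
Still a DAG? no

Answer: no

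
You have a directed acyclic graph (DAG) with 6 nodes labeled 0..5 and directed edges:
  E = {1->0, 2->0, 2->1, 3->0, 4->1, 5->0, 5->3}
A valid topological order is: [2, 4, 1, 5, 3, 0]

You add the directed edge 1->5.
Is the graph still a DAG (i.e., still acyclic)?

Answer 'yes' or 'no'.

Answer: yes

Derivation:
Given toposort: [2, 4, 1, 5, 3, 0]
Position of 1: index 2; position of 5: index 3
New edge 1->5: forward
Forward edge: respects the existing order. Still a DAG, same toposort still valid.
Still a DAG? yes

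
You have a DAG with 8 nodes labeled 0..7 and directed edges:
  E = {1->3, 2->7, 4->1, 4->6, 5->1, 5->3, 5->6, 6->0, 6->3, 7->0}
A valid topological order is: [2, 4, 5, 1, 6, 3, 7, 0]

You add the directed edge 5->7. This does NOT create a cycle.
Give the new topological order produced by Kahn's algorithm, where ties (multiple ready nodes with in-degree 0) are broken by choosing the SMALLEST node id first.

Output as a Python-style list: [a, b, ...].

Old toposort: [2, 4, 5, 1, 6, 3, 7, 0]
Added edge: 5->7
Position of 5 (2) < position of 7 (6). Old order still valid.
Run Kahn's algorithm (break ties by smallest node id):
  initial in-degrees: [2, 2, 0, 3, 0, 0, 2, 2]
  ready (indeg=0): [2, 4, 5]
  pop 2: indeg[7]->1 | ready=[4, 5] | order so far=[2]
  pop 4: indeg[1]->1; indeg[6]->1 | ready=[5] | order so far=[2, 4]
  pop 5: indeg[1]->0; indeg[3]->2; indeg[6]->0; indeg[7]->0 | ready=[1, 6, 7] | order so far=[2, 4, 5]
  pop 1: indeg[3]->1 | ready=[6, 7] | order so far=[2, 4, 5, 1]
  pop 6: indeg[0]->1; indeg[3]->0 | ready=[3, 7] | order so far=[2, 4, 5, 1, 6]
  pop 3: no out-edges | ready=[7] | order so far=[2, 4, 5, 1, 6, 3]
  pop 7: indeg[0]->0 | ready=[0] | order so far=[2, 4, 5, 1, 6, 3, 7]
  pop 0: no out-edges | ready=[] | order so far=[2, 4, 5, 1, 6, 3, 7, 0]
  Result: [2, 4, 5, 1, 6, 3, 7, 0]

Answer: [2, 4, 5, 1, 6, 3, 7, 0]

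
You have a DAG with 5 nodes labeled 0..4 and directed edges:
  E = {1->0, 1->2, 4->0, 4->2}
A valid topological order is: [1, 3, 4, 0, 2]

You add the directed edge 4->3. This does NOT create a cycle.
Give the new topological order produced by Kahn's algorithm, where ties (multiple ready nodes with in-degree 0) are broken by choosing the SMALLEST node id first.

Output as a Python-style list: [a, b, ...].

Answer: [1, 4, 0, 2, 3]

Derivation:
Old toposort: [1, 3, 4, 0, 2]
Added edge: 4->3
Position of 4 (2) > position of 3 (1). Must reorder: 4 must now come before 3.
Run Kahn's algorithm (break ties by smallest node id):
  initial in-degrees: [2, 0, 2, 1, 0]
  ready (indeg=0): [1, 4]
  pop 1: indeg[0]->1; indeg[2]->1 | ready=[4] | order so far=[1]
  pop 4: indeg[0]->0; indeg[2]->0; indeg[3]->0 | ready=[0, 2, 3] | order so far=[1, 4]
  pop 0: no out-edges | ready=[2, 3] | order so far=[1, 4, 0]
  pop 2: no out-edges | ready=[3] | order so far=[1, 4, 0, 2]
  pop 3: no out-edges | ready=[] | order so far=[1, 4, 0, 2, 3]
  Result: [1, 4, 0, 2, 3]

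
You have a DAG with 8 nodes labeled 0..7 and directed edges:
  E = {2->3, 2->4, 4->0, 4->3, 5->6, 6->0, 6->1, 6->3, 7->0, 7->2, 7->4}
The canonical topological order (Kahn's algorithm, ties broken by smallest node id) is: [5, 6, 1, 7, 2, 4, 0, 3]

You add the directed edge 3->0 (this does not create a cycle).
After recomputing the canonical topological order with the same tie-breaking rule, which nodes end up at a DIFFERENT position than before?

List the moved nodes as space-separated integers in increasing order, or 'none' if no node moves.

Answer: 0 3

Derivation:
Old toposort: [5, 6, 1, 7, 2, 4, 0, 3]
Added edge 3->0
Recompute Kahn (smallest-id tiebreak):
  initial in-degrees: [4, 1, 1, 3, 2, 0, 1, 0]
  ready (indeg=0): [5, 7]
  pop 5: indeg[6]->0 | ready=[6, 7] | order so far=[5]
  pop 6: indeg[0]->3; indeg[1]->0; indeg[3]->2 | ready=[1, 7] | order so far=[5, 6]
  pop 1: no out-edges | ready=[7] | order so far=[5, 6, 1]
  pop 7: indeg[0]->2; indeg[2]->0; indeg[4]->1 | ready=[2] | order so far=[5, 6, 1, 7]
  pop 2: indeg[3]->1; indeg[4]->0 | ready=[4] | order so far=[5, 6, 1, 7, 2]
  pop 4: indeg[0]->1; indeg[3]->0 | ready=[3] | order so far=[5, 6, 1, 7, 2, 4]
  pop 3: indeg[0]->0 | ready=[0] | order so far=[5, 6, 1, 7, 2, 4, 3]
  pop 0: no out-edges | ready=[] | order so far=[5, 6, 1, 7, 2, 4, 3, 0]
New canonical toposort: [5, 6, 1, 7, 2, 4, 3, 0]
Compare positions:
  Node 0: index 6 -> 7 (moved)
  Node 1: index 2 -> 2 (same)
  Node 2: index 4 -> 4 (same)
  Node 3: index 7 -> 6 (moved)
  Node 4: index 5 -> 5 (same)
  Node 5: index 0 -> 0 (same)
  Node 6: index 1 -> 1 (same)
  Node 7: index 3 -> 3 (same)
Nodes that changed position: 0 3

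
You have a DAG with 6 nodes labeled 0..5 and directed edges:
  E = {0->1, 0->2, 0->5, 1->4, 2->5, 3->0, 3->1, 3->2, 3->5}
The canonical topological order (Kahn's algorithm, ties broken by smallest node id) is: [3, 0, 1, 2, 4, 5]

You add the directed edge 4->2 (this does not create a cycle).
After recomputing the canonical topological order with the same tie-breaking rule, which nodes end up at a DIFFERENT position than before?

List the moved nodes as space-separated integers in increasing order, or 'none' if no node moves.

Old toposort: [3, 0, 1, 2, 4, 5]
Added edge 4->2
Recompute Kahn (smallest-id tiebreak):
  initial in-degrees: [1, 2, 3, 0, 1, 3]
  ready (indeg=0): [3]
  pop 3: indeg[0]->0; indeg[1]->1; indeg[2]->2; indeg[5]->2 | ready=[0] | order so far=[3]
  pop 0: indeg[1]->0; indeg[2]->1; indeg[5]->1 | ready=[1] | order so far=[3, 0]
  pop 1: indeg[4]->0 | ready=[4] | order so far=[3, 0, 1]
  pop 4: indeg[2]->0 | ready=[2] | order so far=[3, 0, 1, 4]
  pop 2: indeg[5]->0 | ready=[5] | order so far=[3, 0, 1, 4, 2]
  pop 5: no out-edges | ready=[] | order so far=[3, 0, 1, 4, 2, 5]
New canonical toposort: [3, 0, 1, 4, 2, 5]
Compare positions:
  Node 0: index 1 -> 1 (same)
  Node 1: index 2 -> 2 (same)
  Node 2: index 3 -> 4 (moved)
  Node 3: index 0 -> 0 (same)
  Node 4: index 4 -> 3 (moved)
  Node 5: index 5 -> 5 (same)
Nodes that changed position: 2 4

Answer: 2 4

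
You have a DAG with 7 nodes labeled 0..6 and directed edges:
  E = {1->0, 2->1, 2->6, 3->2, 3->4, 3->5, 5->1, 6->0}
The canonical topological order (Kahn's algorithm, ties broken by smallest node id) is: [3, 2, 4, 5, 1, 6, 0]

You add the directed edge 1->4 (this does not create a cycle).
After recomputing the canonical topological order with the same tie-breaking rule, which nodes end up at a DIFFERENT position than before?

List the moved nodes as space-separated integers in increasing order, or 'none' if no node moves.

Answer: 1 4 5

Derivation:
Old toposort: [3, 2, 4, 5, 1, 6, 0]
Added edge 1->4
Recompute Kahn (smallest-id tiebreak):
  initial in-degrees: [2, 2, 1, 0, 2, 1, 1]
  ready (indeg=0): [3]
  pop 3: indeg[2]->0; indeg[4]->1; indeg[5]->0 | ready=[2, 5] | order so far=[3]
  pop 2: indeg[1]->1; indeg[6]->0 | ready=[5, 6] | order so far=[3, 2]
  pop 5: indeg[1]->0 | ready=[1, 6] | order so far=[3, 2, 5]
  pop 1: indeg[0]->1; indeg[4]->0 | ready=[4, 6] | order so far=[3, 2, 5, 1]
  pop 4: no out-edges | ready=[6] | order so far=[3, 2, 5, 1, 4]
  pop 6: indeg[0]->0 | ready=[0] | order so far=[3, 2, 5, 1, 4, 6]
  pop 0: no out-edges | ready=[] | order so far=[3, 2, 5, 1, 4, 6, 0]
New canonical toposort: [3, 2, 5, 1, 4, 6, 0]
Compare positions:
  Node 0: index 6 -> 6 (same)
  Node 1: index 4 -> 3 (moved)
  Node 2: index 1 -> 1 (same)
  Node 3: index 0 -> 0 (same)
  Node 4: index 2 -> 4 (moved)
  Node 5: index 3 -> 2 (moved)
  Node 6: index 5 -> 5 (same)
Nodes that changed position: 1 4 5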